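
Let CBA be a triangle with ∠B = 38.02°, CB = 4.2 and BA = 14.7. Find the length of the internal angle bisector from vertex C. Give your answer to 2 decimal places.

2.65

By the law of cosines, AC² = CB² + BA² − 2·CB·BA·cos B = 136.45, so AC ≈ 11.681.
Law of cosines again: cos C = (AC² + CB² − BA²)/(2·AC·CB) ≈ -0.63183, so ∠C ≈ 129.19°.
The bisector from C has length 2·AC·CB·cos(∠C/2)/(AC+CB) ≈ 2.6509.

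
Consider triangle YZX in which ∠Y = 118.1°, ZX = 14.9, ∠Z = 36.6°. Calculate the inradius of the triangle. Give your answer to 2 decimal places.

The third angle is ∠X = 180° − ∠Y − ∠Z = 25.30°.
Law of sines: XY = ZX·sin Z/sin Y ≈ 10.071.
Law of sines: YZ = ZX·sin X/sin Y ≈ 7.2185.
Area = ½·ZX·XY·sin X ≈ 32.064.
Semiperimeter s = (14.9+10.071+7.2185)/2 = 16.095.
Inradius = area/s = 32.064/16.095 ≈ 1.9922.

r ≈ 1.99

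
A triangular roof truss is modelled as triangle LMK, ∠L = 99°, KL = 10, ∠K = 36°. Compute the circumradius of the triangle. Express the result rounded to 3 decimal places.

7.071

The third angle is ∠M = 180° − ∠K − ∠L = 45.00°.
Law of sines: MK = KL·sin L/sin M ≈ 13.968.
Law of sines: LM = KL·sin K/sin M ≈ 8.3125.
Circumradius = KL/(2 sin M) ≈ 7.0711.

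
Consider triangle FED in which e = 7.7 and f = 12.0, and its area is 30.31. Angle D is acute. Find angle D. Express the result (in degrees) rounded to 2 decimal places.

∠D ≈ 41.00°

From area = ½·f·e·sin D, we get sin D = 2·area/(f·e) ≈ 0.65606.
Taking the acute solution, ∠D ≈ 41.00°.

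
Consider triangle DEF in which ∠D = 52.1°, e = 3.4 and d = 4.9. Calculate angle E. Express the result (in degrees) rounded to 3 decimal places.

Law of sines: sin E = e·sin D/d ≈ 0.54753.
Since d ≥ e, only the acute value applies: ∠E ≈ 33.20°.
Then ∠F = 180° − ∠D − ∠E ≈ 94.70°.

∠E ≈ 33.198°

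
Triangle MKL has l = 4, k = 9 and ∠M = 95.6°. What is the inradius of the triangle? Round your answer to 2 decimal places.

r ≈ 1.54

By the law of cosines, m² = k² + l² − 2·k·l·cos M = 104.03, so m ≈ 10.199.
Area = ½·k·l·sin M ≈ 17.914.
Semiperimeter s = (10.199+9+4)/2 = 11.6.
Inradius = area/s = 17.914/11.6 ≈ 1.5444.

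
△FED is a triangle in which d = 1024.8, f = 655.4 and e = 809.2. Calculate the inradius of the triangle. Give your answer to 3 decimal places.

Semiperimeter s = (655.4 + 809.2 + 1024.8)/2 = 1244.7.
Heron's formula: area = √(1244.7·589.3·435.5·219.9) ≈ 2.6504e+05.
Inradius = area/s = 2.6504e+05/1244.7 ≈ 212.93.

r ≈ 212.933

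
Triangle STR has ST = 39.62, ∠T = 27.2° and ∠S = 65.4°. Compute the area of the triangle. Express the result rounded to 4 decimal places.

The third angle is ∠R = 180° − ∠S − ∠T = 87.40°.
Law of sines: TR = ST·sin S/sin R ≈ 36.061.
Law of sines: RS = ST·sin T/sin R ≈ 18.129.
Area = ½·ST·TR·sin T ≈ 326.54.

326.5368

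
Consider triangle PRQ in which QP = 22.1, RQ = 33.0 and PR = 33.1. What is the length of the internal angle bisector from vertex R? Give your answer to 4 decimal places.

By the law of cosines, cos R = (PR² + RQ² − QP²) / (2·PR·RQ) ≈ 0.77644, so ∠R ≈ 0.6818 rad.
The bisector from R has length 2·PR·RQ·cos(∠R/2)/(PR+RQ) ≈ 31.148.

31.1480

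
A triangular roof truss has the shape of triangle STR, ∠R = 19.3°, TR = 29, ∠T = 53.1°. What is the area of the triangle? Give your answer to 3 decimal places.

area ≈ 116.599

The third angle is ∠S = 180° − ∠T − ∠R = 107.60°.
Law of sines: RS = TR·sin T/sin S ≈ 24.33.
Law of sines: ST = TR·sin R/sin S ≈ 10.056.
Area = ½·TR·RS·sin R ≈ 116.6.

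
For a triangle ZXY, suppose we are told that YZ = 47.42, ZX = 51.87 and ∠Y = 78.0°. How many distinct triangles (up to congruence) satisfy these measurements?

1

YZ·sin Y = 47.42·sin(78.0°) ≈ 46.38.
Since ZX ≥ YZ, exactly one triangle exists.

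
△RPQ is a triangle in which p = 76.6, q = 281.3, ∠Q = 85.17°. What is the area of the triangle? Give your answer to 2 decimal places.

area ≈ 10578.92

Law of sines: sin P = p·sin Q/q ≈ 0.27134.
Since q ≥ p, only the acute value applies: ∠P ≈ 15.74°.
Then ∠R = 180° − ∠Q − ∠P ≈ 79.09°.
Law of sines gives r = q·sin R/sin Q ≈ 277.2.
Area = ½·q·p·sin R ≈ 10579.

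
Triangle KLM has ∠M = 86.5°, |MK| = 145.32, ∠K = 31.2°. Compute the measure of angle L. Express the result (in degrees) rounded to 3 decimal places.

62.300

The third angle is ∠L = 180° − ∠M − ∠K = 62.30°.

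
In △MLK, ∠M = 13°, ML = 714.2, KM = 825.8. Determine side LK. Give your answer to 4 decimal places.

206.6082

By the law of cosines, LK² = KM² + ML² − 2·KM·ML·cos M = 42687, so LK ≈ 206.61.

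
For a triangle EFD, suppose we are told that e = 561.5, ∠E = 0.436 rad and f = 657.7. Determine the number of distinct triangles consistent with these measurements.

f·sin E = 657.7·sin(0.436 rad) ≈ 277.8.
Since f sin E < e < f (277.8 < 561.5 < 657.7), two triangles exist.

2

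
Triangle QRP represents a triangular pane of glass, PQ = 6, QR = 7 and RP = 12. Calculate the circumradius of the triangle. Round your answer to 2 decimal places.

8.43

By the law of cosines, cos Q = (PQ² + QR² − RP²) / (2·PQ·QR) ≈ -0.70238, so ∠Q ≈ 134.62°.
Circumradius = RP/(2 sin Q) ≈ 8.4293.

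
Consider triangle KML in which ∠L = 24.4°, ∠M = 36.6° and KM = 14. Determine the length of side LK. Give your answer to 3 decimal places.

The third angle is ∠K = 180° − ∠M − ∠L = 119.00°.
Law of sines: LK = KM·sin M/sin L ≈ 20.206.

20.206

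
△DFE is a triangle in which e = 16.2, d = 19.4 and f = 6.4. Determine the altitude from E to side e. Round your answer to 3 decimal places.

Semiperimeter s = (19.4 + 6.4 + 16.2)/2 = 21.
Heron's formula: area = √(21·1.6·14.6·4.8) ≈ 48.525.
The altitude from E has length 2·area/e ≈ 5.9908.

5.991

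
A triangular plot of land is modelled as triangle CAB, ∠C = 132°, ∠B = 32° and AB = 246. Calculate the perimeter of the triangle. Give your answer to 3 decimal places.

perimeter ≈ 512.660

The third angle is ∠A = 180° − ∠B − ∠C = 16.00°.
Law of sines: BC = AB·sin A/sin C ≈ 91.243.
Law of sines: CA = AB·sin B/sin C ≈ 175.42.
Semiperimeter s = (246+91.243+175.42)/2 = 256.33.
Perimeter = 246 + 91.243 + 175.42 = 512.66.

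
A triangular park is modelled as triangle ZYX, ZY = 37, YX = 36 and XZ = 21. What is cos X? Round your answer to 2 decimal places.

By the law of cosines, cos X = (YX² + XZ² − ZY²) / (2·YX·XZ) ≈ 0.24339, so ∠X ≈ 75.91°.

0.24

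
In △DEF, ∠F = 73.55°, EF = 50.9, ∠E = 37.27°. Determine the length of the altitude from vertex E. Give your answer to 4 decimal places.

The third angle is ∠D = 180° − ∠E − ∠F = 69.18°.
Law of sines: FD = EF·sin E/sin D ≈ 32.977.
Law of sines: DE = EF·sin F/sin D ≈ 52.227.
Area = ½·EF·FD·sin F ≈ 804.91.
The altitude from E has length 2·area/FD ≈ 48.817.

48.8165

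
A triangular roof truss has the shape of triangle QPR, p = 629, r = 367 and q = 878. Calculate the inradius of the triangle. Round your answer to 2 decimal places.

Semiperimeter s = (878 + 629 + 367)/2 = 937.
Heron's formula: area = √(937·59·308·570) ≈ 98516.
Inradius = area/s = 98516/937 ≈ 105.14.

105.14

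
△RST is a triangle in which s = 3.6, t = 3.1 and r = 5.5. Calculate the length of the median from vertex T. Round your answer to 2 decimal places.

Median from T: ½√(2·r² + 2·s² − t²) ≈ 4.3821.

4.38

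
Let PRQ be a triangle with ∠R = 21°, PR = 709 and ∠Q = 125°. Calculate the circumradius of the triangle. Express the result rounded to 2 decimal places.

The third angle is ∠P = 180° − ∠R − ∠Q = 34.00°.
Law of sines: RQ = PR·sin P/sin Q ≈ 484.
Law of sines: QP = PR·sin R/sin Q ≈ 310.18.
Circumradius = PR/(2 sin Q) ≈ 432.76.

432.76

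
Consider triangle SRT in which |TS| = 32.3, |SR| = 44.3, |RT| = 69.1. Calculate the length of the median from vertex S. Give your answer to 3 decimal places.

Median from S: ½√(2·|TS|² + 2·|SR|² − |RT|²) ≈ 17.584.

m_S ≈ 17.584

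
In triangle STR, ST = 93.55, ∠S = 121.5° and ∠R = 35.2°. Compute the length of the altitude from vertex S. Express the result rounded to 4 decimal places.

The third angle is ∠T = 180° − ∠R − ∠S = 23.30°.
Law of sines: TR = ST·sin S/sin R ≈ 138.38.
Law of sines: RS = ST·sin T/sin R ≈ 64.194.
Area = ½·ST·TR·sin T ≈ 2560.2.
The altitude from S has length 2·area/TR ≈ 37.003.

37.0033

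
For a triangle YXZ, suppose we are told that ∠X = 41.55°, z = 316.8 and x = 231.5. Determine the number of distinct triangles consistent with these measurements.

z·sin X = 316.8·sin(41.55°) ≈ 210.1.
Since z sin X < x < z (210.1 < 231.5 < 316.8), two triangles exist.

2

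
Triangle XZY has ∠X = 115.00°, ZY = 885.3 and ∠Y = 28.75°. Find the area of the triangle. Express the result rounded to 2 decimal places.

The third angle is ∠Z = 180° − ∠Y − ∠X = 36.25°.
Law of sines: YX = ZY·sin Z/sin X ≈ 577.6.
Law of sines: XZ = ZY·sin Y/sin X ≈ 469.84.
Area = ½·ZY·YX·sin Y ≈ 1.2298e+05.

122977.35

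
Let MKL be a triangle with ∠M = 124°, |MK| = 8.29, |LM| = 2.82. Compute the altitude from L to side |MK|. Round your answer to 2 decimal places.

By the law of cosines, |KL|² = |LM|² + |MK|² − 2·|LM|·|MK|·cos M = 102.82, so |KL| ≈ 10.14.
Area = ½·|LM|·|MK|·sin M ≈ 9.6905.
The altitude from L has length 2·area/|MK| ≈ 2.3379.

h_L ≈ 2.34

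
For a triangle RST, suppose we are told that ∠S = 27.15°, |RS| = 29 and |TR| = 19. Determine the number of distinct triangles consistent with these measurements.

2

|RS|·sin S = 29·sin(27.15°) ≈ 13.23.
Since |RS| sin S < |TR| < |RS| (13.23 < 19 < 29), two triangles exist.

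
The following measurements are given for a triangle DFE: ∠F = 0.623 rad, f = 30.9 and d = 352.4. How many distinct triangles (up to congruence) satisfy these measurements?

0

d·sin F = 352.4·sin(0.623 rad) ≈ 205.6.
Since f = 30.9 < 205.6 = d sin F, no triangle exists.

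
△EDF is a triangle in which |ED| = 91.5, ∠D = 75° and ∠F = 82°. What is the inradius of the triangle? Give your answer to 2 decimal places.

r ≈ 14.71

The third angle is ∠E = 180° − ∠D − ∠F = 23.00°.
Law of sines: |DF| = |ED|·sin E/sin F ≈ 36.103.
Law of sines: |FE| = |ED|·sin D/sin F ≈ 89.251.
Area = ½·|ED|·|DF|·sin D ≈ 1595.4.
Semiperimeter s = (36.103+89.251+91.5)/2 = 108.43.
Inradius = area/s = 1595.4/108.43 ≈ 14.714.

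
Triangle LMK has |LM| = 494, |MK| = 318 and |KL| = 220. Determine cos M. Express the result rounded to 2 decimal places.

By the law of cosines, cos M = (|LM|² + |MK|² − |KL|²) / (2·|LM|·|MK|) ≈ 0.94454, so ∠M ≈ 19.17°.

0.94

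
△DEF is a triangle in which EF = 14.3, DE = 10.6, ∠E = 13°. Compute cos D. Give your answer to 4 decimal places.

cos D ≈ -0.7196

By the law of cosines, FD² = DE² + EF² − 2·DE·EF·cos E = 21.46, so FD ≈ 4.6325.
Law of cosines again: cos D = (FD² + DE² − EF²)/(2·FD·DE) ≈ -0.71959, so ∠D ≈ 136.02°.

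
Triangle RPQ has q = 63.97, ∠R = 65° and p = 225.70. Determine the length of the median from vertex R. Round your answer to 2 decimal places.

m_R ≈ 129.65

By the law of cosines, r² = p² + q² − 2·p·q·cos R = 42829, so r ≈ 206.95.
Median from R: ½√(2·p² + 2·q² − r²) ≈ 129.65.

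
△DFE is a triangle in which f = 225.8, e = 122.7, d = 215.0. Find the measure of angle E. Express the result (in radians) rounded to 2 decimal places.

By the law of cosines, cos E = (d² + f² − e²) / (2·d·f) ≈ 0.84614, so ∠E ≈ 0.562 rad.

0.56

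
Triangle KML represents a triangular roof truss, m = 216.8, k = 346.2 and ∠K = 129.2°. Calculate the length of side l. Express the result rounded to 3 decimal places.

Law of sines: sin M = m·sin K/k ≈ 0.48529.
Since k ≥ m, only the acute value applies: ∠M ≈ 29.03°.
Then ∠L = 180° − ∠K − ∠M ≈ 21.77°.
Law of sines gives l = k·sin L/sin K ≈ 165.68.

165.677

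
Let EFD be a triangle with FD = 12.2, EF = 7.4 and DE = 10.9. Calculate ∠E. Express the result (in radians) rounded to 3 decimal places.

By the law of cosines, cos E = (DE² + EF² − FD²) / (2·DE·EF) ≈ 0.15330, so ∠E ≈ 1.417 rad.

∠E ≈ 1.417 rad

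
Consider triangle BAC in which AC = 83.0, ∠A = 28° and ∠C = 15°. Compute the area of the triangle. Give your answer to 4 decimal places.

613.6891

The third angle is ∠B = 180° − ∠A − ∠C = 137.00°.
Law of sines: CB = AC·sin A/sin B ≈ 57.135.
Law of sines: BA = AC·sin C/sin B ≈ 31.499.
Area = ½·AC·CB·sin C ≈ 613.69.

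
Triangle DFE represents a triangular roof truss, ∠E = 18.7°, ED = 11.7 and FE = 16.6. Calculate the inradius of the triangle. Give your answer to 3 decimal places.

r ≈ 1.781

By the law of cosines, DF² = FE² + ED² − 2·FE·ED·cos E = 44.516, so DF ≈ 6.672.
Area = ½·FE·ED·sin E ≈ 31.135.
Semiperimeter s = (16.6+11.7+6.672)/2 = 17.486.
Inradius = area/s = 31.135/17.486 ≈ 1.7806.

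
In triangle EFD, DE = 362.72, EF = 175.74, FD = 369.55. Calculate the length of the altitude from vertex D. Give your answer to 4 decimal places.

Semiperimeter s = (369.55 + 362.72 + 175.74)/2 = 454.
Heron's formula: area = √(454·84.455·91.285·278.26) ≈ 31208.
The altitude from D has length 2·area/EF ≈ 355.17.

h_D ≈ 355.1660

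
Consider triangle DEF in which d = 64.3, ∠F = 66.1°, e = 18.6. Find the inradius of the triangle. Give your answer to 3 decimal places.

r ≈ 7.692

By the law of cosines, f² = d² + e² − 2·d·e·cos F = 3511.4, so f ≈ 59.257.
Area = ½·d·e·sin F ≈ 546.71.
Semiperimeter s = (64.3+18.6+59.257)/2 = 71.078.
Inradius = area/s = 546.71/71.078 ≈ 7.6917.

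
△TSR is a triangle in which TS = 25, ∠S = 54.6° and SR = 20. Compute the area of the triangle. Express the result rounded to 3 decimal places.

Area = ½·TS·SR·sin S ≈ 203.78.

area ≈ 203.782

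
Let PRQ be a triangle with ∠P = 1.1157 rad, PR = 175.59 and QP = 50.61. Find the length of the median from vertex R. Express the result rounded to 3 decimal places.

m_R ≈ 166.030

By the law of cosines, RQ² = QP² + PR² − 2·QP·PR·cos P = 25581, so RQ ≈ 159.94.
Median from R: ½√(2·PR² + 2·RQ² − QP²) ≈ 166.03.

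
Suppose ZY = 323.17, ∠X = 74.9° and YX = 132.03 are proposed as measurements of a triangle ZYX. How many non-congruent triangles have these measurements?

1

YX·sin X = 132.03·sin(74.9°) ≈ 127.5.
Since ZY ≥ YX, exactly one triangle exists.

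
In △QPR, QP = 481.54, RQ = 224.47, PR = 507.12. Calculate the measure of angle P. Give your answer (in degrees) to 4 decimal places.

26.0812

By the law of cosines, cos P = (QP² + PR² − RQ²) / (2·QP·PR) ≈ 0.89817, so ∠P ≈ 26.08°.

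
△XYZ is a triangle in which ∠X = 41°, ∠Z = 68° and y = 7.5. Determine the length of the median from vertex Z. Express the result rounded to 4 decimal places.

The third angle is ∠Y = 180° − ∠Z − ∠X = 71.00°.
Law of sines: x = y·sin X/sin Y ≈ 5.204.
Law of sines: z = y·sin Z/sin Y ≈ 7.3546.
Median from Z: ½√(2·x² + 2·y² − z²) ≈ 5.305.

m_Z ≈ 5.3050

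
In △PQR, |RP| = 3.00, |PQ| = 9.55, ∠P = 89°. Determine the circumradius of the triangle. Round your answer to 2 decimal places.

By the law of cosines, |QR|² = |RP|² + |PQ|² − 2·|RP|·|PQ|·cos P = 99.202, so |QR| ≈ 9.96.
Area = ½·|RP|·|PQ|·sin P ≈ 14.323.
Circumradius = |QR|/(2 sin P) ≈ 4.9808.

4.98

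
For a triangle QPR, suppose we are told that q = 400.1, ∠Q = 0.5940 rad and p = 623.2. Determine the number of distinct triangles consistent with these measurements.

p·sin Q = 623.2·sin(0.5940 rad) ≈ 348.8.
Since p sin Q < q < p (348.8 < 400.1 < 623.2), two triangles exist.

2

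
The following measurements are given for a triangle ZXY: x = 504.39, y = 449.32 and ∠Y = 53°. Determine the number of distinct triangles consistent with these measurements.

x·sin Y = 504.39·sin(53°) ≈ 402.8.
Since x sin Y < y < x (402.8 < 449.32 < 504.39), two triangles exist.

2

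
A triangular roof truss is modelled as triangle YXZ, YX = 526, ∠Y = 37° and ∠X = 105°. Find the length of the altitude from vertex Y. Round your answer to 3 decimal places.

The third angle is ∠Z = 180° − ∠Y − ∠X = 38.00°.
Law of sines: XZ = YX·sin Y/sin Z ≈ 514.17.
Law of sines: ZY = YX·sin X/sin Z ≈ 825.25.
Area = ½·YX·XZ·sin X ≈ 1.3062e+05.
The altitude from Y has length 2·area/XZ ≈ 508.08.

508.077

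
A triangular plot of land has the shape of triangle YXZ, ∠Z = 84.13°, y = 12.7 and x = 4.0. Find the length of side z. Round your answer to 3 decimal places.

By the law of cosines, z² = y² + x² − 2·y·x·cos Z = 166.9, so z ≈ 12.919.

12.919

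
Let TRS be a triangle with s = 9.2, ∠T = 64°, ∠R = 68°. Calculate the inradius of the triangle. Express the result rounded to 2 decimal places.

2.98

The third angle is ∠S = 180° − ∠T − ∠R = 48.00°.
Law of sines: t = s·sin T/sin S ≈ 11.127.
Law of sines: r = s·sin R/sin S ≈ 11.478.
Area = ½·s·t·sin R ≈ 47.457.
Semiperimeter p = (11.127+11.478+9.2)/2 = 15.903.
Inradius = area/p = 47.457/15.903 ≈ 2.9842.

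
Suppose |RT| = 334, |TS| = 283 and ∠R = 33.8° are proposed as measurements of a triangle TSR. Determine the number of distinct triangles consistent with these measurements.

2

|RT|·sin R = 334·sin(33.8°) ≈ 185.8.
Since |RT| sin R < |TS| < |RT| (185.8 < 283 < 334), two triangles exist.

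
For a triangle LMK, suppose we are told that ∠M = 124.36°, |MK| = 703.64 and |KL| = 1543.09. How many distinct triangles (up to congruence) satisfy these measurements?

1

|MK|·sin M = 703.64·sin(124.36°) ≈ 580.9.
Since ∠M is not acute, a triangle exists only if |KL| > |MK|; here |KL| > |MK|, so there is exactly one triangle.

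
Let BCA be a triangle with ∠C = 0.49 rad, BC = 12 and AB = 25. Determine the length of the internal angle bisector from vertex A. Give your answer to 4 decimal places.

Law of sines: sin A = BC·sin C/AB ≈ 0.22590.
Since AB ≥ BC, only the acute value applies: ∠A ≈ 0.228 rad.
Then ∠B = π − ∠C − ∠A ≈ 2.424 rad.
Law of sines gives CA = AB·sin B/sin C ≈ 34.942.
The bisector from A has length 2·CA·AB·cos(∠A/2)/(CA+AB) ≈ 28.957.

28.9575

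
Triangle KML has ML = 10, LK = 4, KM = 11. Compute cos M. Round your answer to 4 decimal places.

0.9318

By the law of cosines, cos M = (KM² + ML² − LK²) / (2·KM·ML) ≈ 0.93182, so ∠M ≈ 21.28°.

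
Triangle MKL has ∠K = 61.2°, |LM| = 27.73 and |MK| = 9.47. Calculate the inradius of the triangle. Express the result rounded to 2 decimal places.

r ≈ 3.77

Law of sines: sin L = |MK|·sin K/|LM| ≈ 0.29927.
Since |LM| ≥ |MK|, only the acute value applies: ∠L ≈ 17.41°.
Then ∠M = 180° − ∠K − ∠L ≈ 101.39°.
Law of sines gives |KL| = |LM|·sin M/sin K ≈ 31.021.
Area = ½·|LM|·|MK|·sin M ≈ 128.72.
Semiperimeter s = (31.021+27.73+9.47)/2 = 34.111.
Inradius = area/s = 128.72/34.111 ≈ 3.7735.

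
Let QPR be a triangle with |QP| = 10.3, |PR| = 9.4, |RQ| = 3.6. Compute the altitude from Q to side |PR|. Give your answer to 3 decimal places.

3.591

Semiperimeter s = (9.4 + 3.6 + 10.3)/2 = 11.65.
Heron's formula: area = √(11.65·2.25·8.05·1.35) ≈ 16.878.
The altitude from Q has length 2·area/|PR| ≈ 3.591.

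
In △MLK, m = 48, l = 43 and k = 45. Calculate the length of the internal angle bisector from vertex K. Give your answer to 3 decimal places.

By the law of cosines, cos K = (m² + l² − k²) / (2·m·l) ≈ 0.51550, so ∠K ≈ 58.97°.
The bisector from K has length 2·m·l·cos(∠K/2)/(m+l) ≈ 39.488.

t_K ≈ 39.488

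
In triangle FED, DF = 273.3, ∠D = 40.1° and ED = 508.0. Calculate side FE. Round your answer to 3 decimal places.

By the law of cosines, FE² = ED² + DF² − 2·ED·DF·cos D = 1.2036e+05, so FE ≈ 346.93.

346.928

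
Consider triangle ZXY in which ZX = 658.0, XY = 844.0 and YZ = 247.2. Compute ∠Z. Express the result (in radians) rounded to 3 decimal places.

By the law of cosines, cos Z = (YZ² + ZX² − XY²) / (2·YZ·ZX) ≈ -0.67093, so ∠Z ≈ 2.306 rad.

2.306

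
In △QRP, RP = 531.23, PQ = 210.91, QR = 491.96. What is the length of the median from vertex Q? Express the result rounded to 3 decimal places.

Median from Q: ½√(2·PQ² + 2·QR² − RP²) ≈ 269.63.

269.634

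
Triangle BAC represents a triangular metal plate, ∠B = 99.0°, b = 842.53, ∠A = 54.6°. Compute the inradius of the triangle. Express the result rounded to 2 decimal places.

The third angle is ∠C = 180° − ∠B − ∠A = 26.40°.
Law of sines: a = b·sin A/sin B ≈ 695.33.
Law of sines: c = b·sin C/sin B ≈ 379.29.
Area = ½·b·a·sin C ≈ 1.3024e+05.
Semiperimeter s = (842.53+695.33+379.29)/2 = 958.57.
Inradius = area/s = 1.3024e+05/958.57 ≈ 135.87.

r ≈ 135.87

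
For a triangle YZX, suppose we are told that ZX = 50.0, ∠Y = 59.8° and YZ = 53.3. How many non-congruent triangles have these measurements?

YZ·sin Y = 53.3·sin(59.8°) ≈ 46.07.
Since YZ sin Y < ZX < YZ (46.07 < 50.0 < 53.3), two triangles exist.

2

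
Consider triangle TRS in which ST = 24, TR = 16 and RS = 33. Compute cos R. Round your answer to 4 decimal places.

By the law of cosines, cos R = (TR² + RS² − ST²) / (2·TR·RS) ≈ 0.72822, so ∠R ≈ 43.26°.

0.7282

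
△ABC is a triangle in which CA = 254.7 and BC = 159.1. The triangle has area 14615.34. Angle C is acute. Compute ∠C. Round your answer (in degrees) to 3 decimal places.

∠C ≈ 46.165°

From area = ½·BC·CA·sin C, we get sin C = 2·area/(BC·CA) ≈ 0.72134.
Taking the acute solution, ∠C ≈ 46.17°.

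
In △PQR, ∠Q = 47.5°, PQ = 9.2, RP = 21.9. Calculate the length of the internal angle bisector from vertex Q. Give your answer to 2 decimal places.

Law of sines: sin R = PQ·sin Q/RP ≈ 0.30972.
Since RP ≥ PQ, only the acute value applies: ∠R ≈ 18.04°.
Then ∠P = 180° − ∠Q − ∠R ≈ 114.46°.
Law of sines gives QR = RP·sin P/sin Q ≈ 27.039.
The bisector from Q has length 2·PQ·QR·cos(∠Q/2)/(PQ+QR) ≈ 12.566.

12.57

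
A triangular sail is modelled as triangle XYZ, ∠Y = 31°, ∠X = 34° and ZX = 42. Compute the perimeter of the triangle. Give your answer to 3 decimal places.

The third angle is ∠Z = 180° − ∠X − ∠Y = 115.00°.
Law of sines: YZ = ZX·sin X/sin Y ≈ 45.601.
Law of sines: XY = ZX·sin Z/sin Y ≈ 73.907.
Semiperimeter s = (45.601+42+73.907)/2 = 80.754.
Perimeter = 45.601 + 42 + 73.907 = 161.51.

perimeter ≈ 161.508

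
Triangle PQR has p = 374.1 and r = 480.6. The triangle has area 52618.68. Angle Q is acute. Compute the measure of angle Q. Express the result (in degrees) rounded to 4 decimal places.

From area = ½·r·p·sin Q, we get sin Q = 2·area/(r·p) ≈ 0.58533.
Taking the acute solution, ∠Q ≈ 35.83°.

∠Q ≈ 35.8261°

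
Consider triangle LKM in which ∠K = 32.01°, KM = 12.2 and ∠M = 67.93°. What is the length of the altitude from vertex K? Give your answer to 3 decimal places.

The third angle is ∠L = 180° − ∠K − ∠M = 80.06°.
Law of sines: ML = KM·sin K/sin L ≈ 6.5654.
Law of sines: LK = KM·sin M/sin L ≈ 11.478.
Area = ½·KM·ML·sin M ≈ 37.114.
The altitude from K has length 2·area/ML ≈ 11.306.

11.306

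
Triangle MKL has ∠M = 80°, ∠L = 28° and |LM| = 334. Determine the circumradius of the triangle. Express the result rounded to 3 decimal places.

The third angle is ∠K = 180° − ∠L − ∠M = 72.00°.
Law of sines: |KL| = |LM|·sin M/sin K ≈ 345.85.
Law of sines: |MK| = |LM|·sin L/sin K ≈ 164.87.
Circumradius = |LM|/(2 sin K) ≈ 175.59.

175.594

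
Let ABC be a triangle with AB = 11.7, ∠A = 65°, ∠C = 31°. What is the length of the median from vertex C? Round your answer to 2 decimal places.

m_C ≈ 20.81

The third angle is ∠B = 180° − ∠C − ∠A = 84.00°.
Law of sines: BC = AB·sin A/sin C ≈ 20.588.
Law of sines: CA = AB·sin B/sin C ≈ 22.592.
Median from C: ½√(2·BC² + 2·CA² − AB²) ≈ 20.807.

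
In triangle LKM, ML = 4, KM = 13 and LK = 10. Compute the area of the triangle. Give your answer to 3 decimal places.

Semiperimeter s = (13 + 4 + 10)/2 = 13.5.
Heron's formula: area = √(13.5·0.5·9.5·3.5) ≈ 14.981.

area ≈ 14.981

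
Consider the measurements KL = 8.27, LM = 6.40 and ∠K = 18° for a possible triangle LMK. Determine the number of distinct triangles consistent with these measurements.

2

KL·sin K = 8.27·sin(18°) ≈ 2.556.
Since KL sin K < LM < KL (2.556 < 6.40 < 8.27), two triangles exist.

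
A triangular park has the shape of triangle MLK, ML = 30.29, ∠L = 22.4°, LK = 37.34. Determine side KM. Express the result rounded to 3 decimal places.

By the law of cosines, KM² = ML² + LK² − 2·ML·LK·cos L = 220.38, so KM ≈ 14.845.

14.845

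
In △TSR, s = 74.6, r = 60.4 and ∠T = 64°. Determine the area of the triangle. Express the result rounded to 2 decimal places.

Area = ½·s·r·sin T ≈ 2024.9.

2024.91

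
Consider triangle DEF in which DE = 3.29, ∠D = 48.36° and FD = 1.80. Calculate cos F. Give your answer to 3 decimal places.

cos F ≈ -0.155

By the law of cosines, EF² = FD² + DE² − 2·FD·DE·cos D = 6.1944, so EF ≈ 2.4889.
Law of cosines again: cos F = (EF² + FD² − DE²)/(2·EF·FD) ≈ -0.15511, so ∠F ≈ 98.92°.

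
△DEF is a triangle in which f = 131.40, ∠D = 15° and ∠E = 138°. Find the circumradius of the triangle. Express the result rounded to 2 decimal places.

The third angle is ∠F = 180° − ∠D − ∠E = 27.00°.
Law of sines: d = f·sin D/sin F ≈ 74.911.
Law of sines: e = f·sin E/sin F ≈ 193.67.
Circumradius = f/(2 sin F) ≈ 144.72.

R ≈ 144.72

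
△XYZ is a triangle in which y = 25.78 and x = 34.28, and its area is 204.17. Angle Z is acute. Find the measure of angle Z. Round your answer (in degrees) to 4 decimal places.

∠Z ≈ 27.5201°

From area = ½·x·y·sin Z, we get sin Z = 2·area/(x·y) ≈ 0.46206.
Taking the acute solution, ∠Z ≈ 27.52°.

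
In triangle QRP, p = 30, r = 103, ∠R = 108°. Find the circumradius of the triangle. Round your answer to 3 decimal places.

54.150

Law of sines: sin P = p·sin R/r ≈ 0.27701.
Since r ≥ p, only the acute value applies: ∠P ≈ 16.08°.
Then ∠Q = 180° − ∠R − ∠P ≈ 55.92°.
Law of sines gives q = r·sin Q/sin R ≈ 89.699.
Circumradius = r/(2 sin R) ≈ 54.15.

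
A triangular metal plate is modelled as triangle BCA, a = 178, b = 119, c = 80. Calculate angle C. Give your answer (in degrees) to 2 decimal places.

21.39

By the law of cosines, cos C = (a² + b² − c²) / (2·a·b) ≈ 0.93110, so ∠C ≈ 21.39°.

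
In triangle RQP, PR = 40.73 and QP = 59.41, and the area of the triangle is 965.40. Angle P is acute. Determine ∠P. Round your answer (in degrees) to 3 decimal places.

From area = ½·QP·PR·sin P, we get sin P = 2·area/(QP·PR) ≈ 0.79793.
Taking the acute solution, ∠P ≈ 52.93°.

52.933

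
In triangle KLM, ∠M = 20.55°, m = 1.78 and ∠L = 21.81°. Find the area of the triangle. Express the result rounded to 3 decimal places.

area ≈ 1.130

The third angle is ∠K = 180° − ∠L − ∠M = 137.64°.
Law of sines: k = m·sin K/sin M ≈ 3.4167.
Law of sines: l = m·sin L/sin M ≈ 1.884.
Area = ½·m·k·sin L ≈ 1.1298.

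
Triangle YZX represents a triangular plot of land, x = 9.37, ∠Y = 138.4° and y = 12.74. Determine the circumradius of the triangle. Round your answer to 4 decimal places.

Law of sines: sin X = x·sin Y/y ≈ 0.48830.
Since y ≥ x, only the acute value applies: ∠X ≈ 29.23°.
Then ∠Z = 180° − ∠Y − ∠X ≈ 12.37°.
Law of sines gives z = y·sin Z/sin Y ≈ 4.111.
Circumradius = y/(2 sin Y) ≈ 9.5944.

R ≈ 9.5944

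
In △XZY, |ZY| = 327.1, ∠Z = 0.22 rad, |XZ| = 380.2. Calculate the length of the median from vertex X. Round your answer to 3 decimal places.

m_X ≈ 223.461

By the law of cosines, |YX|² = |XZ|² + |ZY|² − 2·|XZ|·|ZY|·cos Z = 8814.6, so |YX| ≈ 93.886.
Median from X: ½√(2·|YX|² + 2·|XZ|² − |ZY|²) ≈ 223.46.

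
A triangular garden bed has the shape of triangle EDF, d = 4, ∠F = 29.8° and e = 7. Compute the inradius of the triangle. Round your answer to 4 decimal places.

By the law of cosines, f² = e² + d² − 2·e·d·cos F = 16.405, so f ≈ 4.0503.
Area = ½·e·d·sin F ≈ 6.9576.
Semiperimeter s = (7+4+4.0503)/2 = 7.5252.
Inradius = area/s = 6.9576/7.5252 ≈ 0.92458.

r ≈ 0.9246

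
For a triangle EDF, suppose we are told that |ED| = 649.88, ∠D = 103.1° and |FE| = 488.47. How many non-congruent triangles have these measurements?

|ED|·sin D = 649.88·sin(103.1°) ≈ 633.
Since ∠D is not acute, a triangle exists only if |FE| > |ED|; here |FE| ≤ |ED|, so there is no triangle.

0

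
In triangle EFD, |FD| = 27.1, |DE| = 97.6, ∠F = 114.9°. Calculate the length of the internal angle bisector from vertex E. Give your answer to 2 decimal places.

Law of sines: sin E = |FD|·sin F/|DE| ≈ 0.25185.
Since |DE| ≥ |FD|, only the acute value applies: ∠E ≈ 14.59°.
Then ∠D = 180° − ∠F − ∠E ≈ 50.51°.
Law of sines gives |EF| = |DE|·sin D/sin F ≈ 83.044.
The bisector from E has length 2·|DE|·|EF|·cos(∠E/2)/(|DE|+|EF|) ≈ 89.009.

t_E ≈ 89.01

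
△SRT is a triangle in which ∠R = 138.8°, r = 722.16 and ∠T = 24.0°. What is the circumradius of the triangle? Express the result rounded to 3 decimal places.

The third angle is ∠S = 180° − ∠R − ∠T = 17.20°.
Law of sines: s = r·sin S/sin R ≈ 324.2.
Law of sines: t = r·sin T/sin R ≈ 445.93.
Circumradius = r/(2 sin R) ≈ 548.18.

548.179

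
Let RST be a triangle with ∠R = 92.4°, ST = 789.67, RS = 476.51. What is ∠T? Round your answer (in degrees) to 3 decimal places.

∠T ≈ 37.078°

Law of sines: sin T = RS·sin R/ST ≈ 0.60290.
Since ST ≥ RS, only the acute value applies: ∠T ≈ 37.08°.
Then ∠S = 180° − ∠R − ∠T ≈ 50.52°.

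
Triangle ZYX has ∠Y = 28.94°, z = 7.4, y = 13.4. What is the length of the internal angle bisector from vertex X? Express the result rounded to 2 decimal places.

Law of sines: sin Z = z·sin Y/y ≈ 0.26722.
Since y ≥ z, only the acute value applies: ∠Z ≈ 15.50°.
Then ∠X = 180° − ∠Y − ∠Z ≈ 135.56°.
Law of sines gives x = y·sin X/sin Y ≈ 19.389.
The bisector from X has length 2·z·y·cos(∠X/2)/(z+y) ≈ 3.6056.

t_X ≈ 3.61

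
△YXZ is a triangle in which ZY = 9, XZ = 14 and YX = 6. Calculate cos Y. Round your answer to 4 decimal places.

By the law of cosines, cos Y = (ZY² + YX² − XZ²) / (2·ZY·YX) ≈ -0.73148, so ∠Y ≈ 137.01°.

-0.7315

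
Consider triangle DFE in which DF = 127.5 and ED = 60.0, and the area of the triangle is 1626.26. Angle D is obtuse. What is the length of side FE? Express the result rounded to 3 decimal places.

From area = ½·ED·DF·sin D, we get sin D = 2·area/(ED·DF) ≈ 0.42517.
Taking the obtuse solution, ∠D ≈ 2.702 rad.
Law of cosines then gives FE ≈ 183.59.

183.588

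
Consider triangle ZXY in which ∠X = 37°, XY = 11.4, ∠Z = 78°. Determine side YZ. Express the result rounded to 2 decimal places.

The third angle is ∠Y = 180° − ∠Z − ∠X = 65.00°.
Law of sines: YZ = XY·sin X/sin Z ≈ 7.014.

7.01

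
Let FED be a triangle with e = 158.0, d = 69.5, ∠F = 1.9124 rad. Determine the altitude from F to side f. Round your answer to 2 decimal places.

h_F ≈ 53.68

By the law of cosines, f² = e² + d² − 2·e·d·cos F = 37151, so f ≈ 192.75.
Area = ½·e·d·sin F ≈ 5173.3.
The altitude from F has length 2·area/f ≈ 53.679.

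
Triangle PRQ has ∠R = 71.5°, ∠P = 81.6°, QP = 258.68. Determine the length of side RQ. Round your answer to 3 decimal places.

269.850

The third angle is ∠Q = 180° − ∠P − ∠R = 26.90°.
Law of sines: RQ = QP·sin P/sin R ≈ 269.85.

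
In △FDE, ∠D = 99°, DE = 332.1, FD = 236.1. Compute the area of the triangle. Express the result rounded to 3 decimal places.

Area = ½·FD·DE·sin D ≈ 38722.

area ≈ 38721.734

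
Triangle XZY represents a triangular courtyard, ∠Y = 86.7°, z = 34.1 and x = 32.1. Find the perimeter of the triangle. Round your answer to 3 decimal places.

perimeter ≈ 111.666

By the law of cosines, y² = x² + z² − 2·x·z·cos Y = 2067.2, so y ≈ 45.466.
Semiperimeter s = (32.1+34.1+45.466)/2 = 55.833.
Perimeter = 32.1 + 34.1 + 45.466 = 111.67.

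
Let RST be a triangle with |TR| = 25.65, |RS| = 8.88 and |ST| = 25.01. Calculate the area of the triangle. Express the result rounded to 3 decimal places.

Semiperimeter s = (25.01 + 25.65 + 8.88)/2 = 29.77.
Heron's formula: area = √(29.77·4.76·4.12·20.89) ≈ 110.44.

area ≈ 110.436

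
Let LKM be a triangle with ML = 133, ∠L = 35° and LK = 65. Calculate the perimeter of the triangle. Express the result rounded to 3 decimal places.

perimeter ≈ 286.039

By the law of cosines, KM² = ML² + LK² − 2·ML·LK·cos L = 7750.9, so KM ≈ 88.039.
Semiperimeter s = (88.039+133+65)/2 = 143.02.
Perimeter = 88.039 + 133 + 65 = 286.04.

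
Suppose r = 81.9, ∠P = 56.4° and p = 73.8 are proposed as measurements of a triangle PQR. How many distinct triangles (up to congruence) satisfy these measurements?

2

r·sin P = 81.9·sin(56.4°) ≈ 68.22.
Since r sin P < p < r (68.22 < 73.8 < 81.9), two triangles exist.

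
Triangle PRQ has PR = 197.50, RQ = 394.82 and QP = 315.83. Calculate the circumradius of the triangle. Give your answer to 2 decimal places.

By the law of cosines, cos P = (QP² + PR² − RQ²) / (2·QP·PR) ≈ -0.13730, so ∠P ≈ 97.89°.
Circumradius = RQ/(2 sin P) ≈ 199.3.

199.30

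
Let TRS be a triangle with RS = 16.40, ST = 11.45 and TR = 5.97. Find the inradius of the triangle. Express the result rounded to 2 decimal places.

Semiperimeter s = (16.4 + 11.45 + 5.97)/2 = 16.91.
Heron's formula: area = √(16.91·0.51·5.46·10.94) ≈ 22.697.
Inradius = area/s = 22.697/16.91 ≈ 1.3422.

r ≈ 1.34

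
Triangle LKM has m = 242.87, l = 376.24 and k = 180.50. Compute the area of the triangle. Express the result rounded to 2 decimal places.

Semiperimeter s = (376.24 + 180.5 + 242.87)/2 = 399.81.
Heron's formula: area = √(399.81·23.565·219.31·156.94) ≈ 18007.

18007.03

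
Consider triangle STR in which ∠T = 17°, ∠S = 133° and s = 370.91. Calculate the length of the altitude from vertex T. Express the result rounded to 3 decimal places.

The third angle is ∠R = 180° − ∠S − ∠T = 30.00°.
Law of sines: t = s·sin T/sin S ≈ 148.28.
Law of sines: r = s·sin R/sin S ≈ 253.58.
Area = ½·s·t·sin R ≈ 13749.
The altitude from T has length 2·area/t ≈ 185.46.

185.455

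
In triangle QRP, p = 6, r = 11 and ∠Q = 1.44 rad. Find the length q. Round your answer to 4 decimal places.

11.8230

By the law of cosines, q² = r² + p² − 2·r·p·cos Q = 139.78, so q ≈ 11.823.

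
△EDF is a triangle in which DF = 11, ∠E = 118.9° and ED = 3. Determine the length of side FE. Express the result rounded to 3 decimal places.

Law of sines: sin F = ED·sin E/DF ≈ 0.23876.
Since DF ≥ ED, only the acute value applies: ∠F ≈ 13.81°.
Then ∠D = 180° − ∠E − ∠F ≈ 47.29°.
Law of sines gives FE = DF·sin D/sin E ≈ 9.232.

9.232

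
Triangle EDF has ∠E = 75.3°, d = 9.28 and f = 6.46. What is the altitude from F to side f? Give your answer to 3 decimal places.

By the law of cosines, e² = d² + f² − 2·d·f·cos E = 97.425, so e ≈ 9.8704.
Area = ½·d·f·sin E ≈ 28.993.
The altitude from F has length 2·area/f ≈ 8.9762.

h_F ≈ 8.976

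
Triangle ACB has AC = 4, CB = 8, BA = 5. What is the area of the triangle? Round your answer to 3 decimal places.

Semiperimeter s = (8 + 5 + 4)/2 = 8.5.
Heron's formula: area = √(8.5·0.5·3.5·4.5) ≈ 8.1815.

8.182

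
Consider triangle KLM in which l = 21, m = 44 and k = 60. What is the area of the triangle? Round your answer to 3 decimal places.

346.354

Semiperimeter s = (60 + 21 + 44)/2 = 62.5.
Heron's formula: area = √(62.5·2.5·41.5·18.5) ≈ 346.35.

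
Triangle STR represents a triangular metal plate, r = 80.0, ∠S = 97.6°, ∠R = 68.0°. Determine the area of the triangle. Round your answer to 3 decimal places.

850.766

The third angle is ∠T = 180° − ∠R − ∠S = 14.40°.
Law of sines: s = r·sin S/sin R ≈ 85.525.
Law of sines: t = r·sin T/sin R ≈ 21.458.
Area = ½·r·s·sin T ≈ 850.77.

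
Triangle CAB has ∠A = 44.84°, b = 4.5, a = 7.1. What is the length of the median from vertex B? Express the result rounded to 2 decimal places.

Law of sines: sin B = b·sin A/a ≈ 0.44691.
Since a ≥ b, only the acute value applies: ∠B ≈ 26.55°.
Then ∠C = 180° − ∠A − ∠B ≈ 108.61°.
Law of sines gives c = a·sin C/sin A ≈ 9.5424.
Median from B: ½√(2·c² + 2·a² − b²) ≈ 8.1037.

8.10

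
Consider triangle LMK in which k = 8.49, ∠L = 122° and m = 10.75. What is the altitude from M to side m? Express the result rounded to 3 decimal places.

7.200

By the law of cosines, l² = m² + k² − 2·m·k·cos L = 284.37, so l ≈ 16.863.
Area = ½·m·k·sin L ≈ 38.7.
The altitude from M has length 2·area/m ≈ 7.1999.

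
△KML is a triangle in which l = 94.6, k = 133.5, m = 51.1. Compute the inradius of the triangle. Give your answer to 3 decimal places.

Semiperimeter s = (133.5 + 51.1 + 94.6)/2 = 139.6.
Heron's formula: area = √(139.6·6.1·88.5·45) ≈ 1841.6.
Inradius = area/s = 1841.6/139.6 ≈ 13.192.

r ≈ 13.192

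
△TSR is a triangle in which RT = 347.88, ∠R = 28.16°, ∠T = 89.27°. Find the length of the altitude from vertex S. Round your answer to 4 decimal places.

The third angle is ∠S = 180° − ∠R − ∠T = 62.57°.
Law of sines: SR = RT·sin T/sin S ≈ 391.91.
Law of sines: TS = RT·sin R/sin S ≈ 184.97.
Area = ½·RT·SR·sin R ≈ 32172.
The altitude from S has length 2·area/RT ≈ 184.96.

184.9575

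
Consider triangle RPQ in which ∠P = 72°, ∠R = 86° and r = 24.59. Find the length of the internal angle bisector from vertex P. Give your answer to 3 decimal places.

The third angle is ∠Q = 180° − ∠R − ∠P = 22.00°.
Law of sines: p = r·sin P/sin R ≈ 23.444.
Law of sines: q = r·sin Q/sin R ≈ 9.2341.
The bisector from P has length 2·q·r·cos(∠P/2)/(q+r) ≈ 10.862.

10.862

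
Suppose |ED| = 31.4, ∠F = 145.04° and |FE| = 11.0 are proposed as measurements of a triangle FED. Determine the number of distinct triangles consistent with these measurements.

|FE|·sin F = 11.0·sin(145.04°) ≈ 6.303.
Since ∠F is not acute, a triangle exists only if |ED| > |FE|; here |ED| > |FE|, so there is exactly one triangle.

1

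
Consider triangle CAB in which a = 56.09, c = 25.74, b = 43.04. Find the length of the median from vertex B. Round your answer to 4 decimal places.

Median from B: ½√(2·c² + 2·a² − b²) ≈ 37.963.

m_B ≈ 37.9632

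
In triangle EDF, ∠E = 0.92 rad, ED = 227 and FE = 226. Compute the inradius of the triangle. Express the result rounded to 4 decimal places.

r ≈ 62.3992

By the law of cosines, DF² = FE² + ED² − 2·FE·ED·cos E = 40445, so DF ≈ 201.11.
Area = ½·FE·ED·sin E ≈ 20408.
Semiperimeter s = (201.11+226+227)/2 = 327.06.
Inradius = area/s = 20408/327.06 ≈ 62.399.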